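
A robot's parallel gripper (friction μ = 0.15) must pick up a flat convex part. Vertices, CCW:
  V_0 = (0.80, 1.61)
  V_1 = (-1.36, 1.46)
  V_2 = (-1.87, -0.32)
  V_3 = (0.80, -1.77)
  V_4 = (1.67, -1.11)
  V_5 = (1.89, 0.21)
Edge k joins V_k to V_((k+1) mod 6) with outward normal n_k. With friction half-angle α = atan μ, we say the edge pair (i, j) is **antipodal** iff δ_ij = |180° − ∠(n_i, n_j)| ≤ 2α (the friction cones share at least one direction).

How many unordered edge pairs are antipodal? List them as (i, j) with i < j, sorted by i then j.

count = 1; pairs: (1,4)

α = atan 0.15 = 8.53°;  2α = 17.06°
n_0 = (-0.0693, +0.9976)
n_1 = (-0.9613, +0.2754)
n_2 = (-0.4772, -0.8788)
n_3 = (+0.6044, -0.7967)
n_4 = (+0.9864, -0.1644)
n_5 = (+0.7890, +0.6143)
  (0,1): δ = 109.96°  ·
  (0,2): δ = 32.48°  ·
  (0,3): δ = 33.21°  ·
  (0,4): δ = 76.57°  ·
  (0,5): δ = 123.93°  ·
  (1,2): δ = 102.52°  ·
  (1,3): δ = 36.83°  ·
  (1,4): δ = 6.53°  ✓
  (1,5): δ = 53.89°  ·
  (2,3): δ = 114.31°  ·
  (2,4): δ = 70.96°  ·
  (2,5): δ = 23.59°  ·
  (3,4): δ = 136.65°  ·
  (3,5): δ = 89.28°  ·
  (4,5): δ = 132.63°  ·
antipodal pairs: 1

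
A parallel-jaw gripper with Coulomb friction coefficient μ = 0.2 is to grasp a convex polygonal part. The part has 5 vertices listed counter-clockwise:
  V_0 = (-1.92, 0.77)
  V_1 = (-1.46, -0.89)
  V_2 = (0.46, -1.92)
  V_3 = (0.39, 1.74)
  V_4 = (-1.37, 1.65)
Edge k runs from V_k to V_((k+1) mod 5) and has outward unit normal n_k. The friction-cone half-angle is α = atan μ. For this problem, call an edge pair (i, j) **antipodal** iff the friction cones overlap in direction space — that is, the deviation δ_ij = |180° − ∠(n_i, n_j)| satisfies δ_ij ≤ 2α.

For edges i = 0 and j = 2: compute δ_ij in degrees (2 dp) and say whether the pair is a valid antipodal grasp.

δ = 14.39°, valid

α = atan 0.2 = 11.31°;  2α = 22.62°
edge 0: e_0 = (+0.46, -1.66);  n_0 = (-0.9637, -0.2670)
edge 2: e_2 = (-0.07, +3.66);  n_2 = (+0.9998, +0.0191)
∠(n_0, n_2) = 165.61°
δ = |180° − 165.61°| = 14.39°
14.39° ≤ 2α = 22.62°  →  valid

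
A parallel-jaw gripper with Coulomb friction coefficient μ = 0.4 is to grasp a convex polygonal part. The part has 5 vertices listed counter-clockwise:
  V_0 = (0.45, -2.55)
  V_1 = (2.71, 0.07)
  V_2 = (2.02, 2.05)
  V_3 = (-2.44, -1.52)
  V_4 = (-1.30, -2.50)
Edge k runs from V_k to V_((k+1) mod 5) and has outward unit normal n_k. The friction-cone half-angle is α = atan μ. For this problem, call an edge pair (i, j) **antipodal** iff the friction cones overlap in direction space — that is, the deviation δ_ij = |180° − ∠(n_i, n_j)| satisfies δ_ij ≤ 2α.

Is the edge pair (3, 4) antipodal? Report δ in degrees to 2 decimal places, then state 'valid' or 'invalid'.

δ = 140.95°, invalid

α = atan 0.4 = 21.80°;  2α = 43.60°
edge 3: e_3 = (+1.14, -0.98);  n_3 = (-0.6519, -0.7583)
edge 4: e_4 = (+1.75, -0.05);  n_4 = (-0.0286, -0.9996)
∠(n_3, n_4) = 39.05°
δ = |180° − 39.05°| = 140.95°
140.95° > 2α = 43.60°  →  invalid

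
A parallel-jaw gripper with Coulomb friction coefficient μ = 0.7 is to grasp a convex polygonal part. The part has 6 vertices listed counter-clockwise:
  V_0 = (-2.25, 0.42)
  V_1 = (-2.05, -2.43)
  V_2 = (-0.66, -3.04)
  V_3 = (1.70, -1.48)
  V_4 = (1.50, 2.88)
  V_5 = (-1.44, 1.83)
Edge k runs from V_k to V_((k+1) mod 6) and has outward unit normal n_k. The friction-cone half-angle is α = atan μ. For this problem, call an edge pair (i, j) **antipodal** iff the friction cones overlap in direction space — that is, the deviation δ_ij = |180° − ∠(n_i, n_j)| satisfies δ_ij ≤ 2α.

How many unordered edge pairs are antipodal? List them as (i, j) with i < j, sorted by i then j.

α = atan 0.7 = 34.99°;  2α = 69.98°
n_0 = (-0.9975, -0.0700)
n_1 = (-0.4019, -0.9157)
n_2 = (+0.5514, -0.8342)
n_3 = (+0.9989, +0.0458)
n_4 = (-0.3363, +0.9417)
n_5 = (-0.8671, +0.4981)
  (0,1): δ = 117.71°  ·
  (0,2): δ = 60.55°  ✓
  (0,3): δ = 1.39°  ✓
  (0,4): δ = 105.64°  ·
  (0,5): δ = 146.11°  ·
  (1,2): δ = 122.84°  ·
  (1,3): δ = 63.68°  ✓
  (1,4): δ = 43.35°  ✓
  (1,5): δ = 83.82°  ·
  (2,3): δ = 120.84°  ·
  (2,4): δ = 13.81°  ✓
  (2,5): δ = 26.66°  ✓
  (3,4): δ = 72.97°  ·
  (3,5): δ = 32.50°  ✓
  (4,5): δ = 139.53°  ·
antipodal pairs: 7

count = 7; pairs: (0,2), (0,3), (1,3), (1,4), (2,4), (2,5), (3,5)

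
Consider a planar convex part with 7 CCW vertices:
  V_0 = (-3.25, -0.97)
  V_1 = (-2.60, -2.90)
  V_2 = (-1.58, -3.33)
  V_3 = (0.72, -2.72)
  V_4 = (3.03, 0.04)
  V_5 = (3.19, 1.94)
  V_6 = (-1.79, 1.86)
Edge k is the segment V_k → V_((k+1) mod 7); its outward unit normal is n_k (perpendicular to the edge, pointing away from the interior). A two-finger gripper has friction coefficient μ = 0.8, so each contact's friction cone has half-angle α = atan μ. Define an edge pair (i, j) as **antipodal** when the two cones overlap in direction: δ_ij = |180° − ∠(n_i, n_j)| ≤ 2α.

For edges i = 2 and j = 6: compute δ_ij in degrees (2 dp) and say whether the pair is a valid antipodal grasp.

δ = 47.86°, valid

α = atan 0.8 = 38.66°;  2α = 77.32°
edge 2: e_2 = (+2.30, +0.61);  n_2 = (+0.2564, -0.9666)
edge 6: e_6 = (-1.46, -2.83);  n_6 = (-0.8887, +0.4585)
∠(n_2, n_6) = 132.14°
δ = |180° − 132.14°| = 47.86°
47.86° ≤ 2α = 77.32°  →  valid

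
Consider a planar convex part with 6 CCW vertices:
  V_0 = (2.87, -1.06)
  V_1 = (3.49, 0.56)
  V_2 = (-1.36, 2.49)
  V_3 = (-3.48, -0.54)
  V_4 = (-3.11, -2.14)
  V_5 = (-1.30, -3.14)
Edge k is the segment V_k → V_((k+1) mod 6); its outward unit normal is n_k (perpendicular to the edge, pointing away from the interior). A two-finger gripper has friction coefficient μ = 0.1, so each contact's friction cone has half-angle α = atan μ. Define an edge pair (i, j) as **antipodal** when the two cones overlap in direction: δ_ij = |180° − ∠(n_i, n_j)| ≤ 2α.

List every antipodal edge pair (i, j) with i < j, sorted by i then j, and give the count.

α = atan 0.1 = 5.71°;  2α = 11.42°
n_0 = (+0.9339, -0.3574)
n_1 = (+0.3697, +0.9291)
n_2 = (-0.8194, +0.5733)
n_3 = (-0.9743, -0.2253)
n_4 = (-0.4836, -0.8753)
n_5 = (+0.4464, -0.8949)
  (0,1): δ = 90.76°  ·
  (0,2): δ = 14.04°  ·
  (0,3): δ = 33.96°  ·
  (0,4): δ = 82.02°  ·
  (0,5): δ = 137.45°  ·
  (1,2): δ = 103.28°  ·
  (1,3): δ = 55.28°  ·
  (1,4): δ = 7.22°  ✓
  (1,5): δ = 48.21°  ·
  (2,3): δ = 132.00°  ·
  (2,4): δ = 83.94°  ·
  (2,5): δ = 28.51°  ·
  (3,4): δ = 131.94°  ·
  (3,5): δ = 76.51°  ·
  (4,5): δ = 124.57°  ·
antipodal pairs: 1

count = 1; pairs: (1,4)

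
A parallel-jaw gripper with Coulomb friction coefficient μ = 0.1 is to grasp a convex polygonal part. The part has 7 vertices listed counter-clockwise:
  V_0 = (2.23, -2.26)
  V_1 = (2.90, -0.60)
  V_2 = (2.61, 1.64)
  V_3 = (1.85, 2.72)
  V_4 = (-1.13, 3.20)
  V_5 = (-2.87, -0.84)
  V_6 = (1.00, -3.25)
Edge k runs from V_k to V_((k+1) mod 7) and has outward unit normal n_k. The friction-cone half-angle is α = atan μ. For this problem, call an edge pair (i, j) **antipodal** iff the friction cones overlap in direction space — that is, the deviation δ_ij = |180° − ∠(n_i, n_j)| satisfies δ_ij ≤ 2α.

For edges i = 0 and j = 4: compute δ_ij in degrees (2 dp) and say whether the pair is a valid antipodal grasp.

δ = 1.32°, valid

α = atan 0.1 = 5.71°;  2α = 11.42°
edge 0: e_0 = (+0.67, +1.66);  n_0 = (+0.9273, -0.3743)
edge 4: e_4 = (-1.74, -4.04);  n_4 = (-0.9184, +0.3956)
∠(n_0, n_4) = 178.68°
δ = |180° − 178.68°| = 1.32°
1.32° ≤ 2α = 11.42°  →  valid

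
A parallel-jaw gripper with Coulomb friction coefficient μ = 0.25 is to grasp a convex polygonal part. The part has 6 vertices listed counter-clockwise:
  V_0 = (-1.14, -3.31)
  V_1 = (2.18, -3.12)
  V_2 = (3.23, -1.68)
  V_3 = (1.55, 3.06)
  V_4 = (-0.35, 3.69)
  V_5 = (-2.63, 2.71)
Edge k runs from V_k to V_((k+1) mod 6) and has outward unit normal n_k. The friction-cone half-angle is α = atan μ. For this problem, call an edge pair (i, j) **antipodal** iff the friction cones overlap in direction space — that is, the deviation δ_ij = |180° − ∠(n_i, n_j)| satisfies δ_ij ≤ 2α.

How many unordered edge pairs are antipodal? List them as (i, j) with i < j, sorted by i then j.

count = 3; pairs: (0,3), (0,4), (2,5)

α = atan 0.25 = 14.04°;  2α = 28.07°
n_0 = (+0.0571, -0.9984)
n_1 = (+0.8080, -0.5892)
n_2 = (+0.9425, +0.3341)
n_3 = (+0.3147, +0.9492)
n_4 = (-0.3949, +0.9187)
n_5 = (-0.9707, -0.2403)
  (0,1): δ = 129.37°  ·
  (0,2): δ = 73.76°  ·
  (0,3): δ = 21.62°  ✓
  (0,4): δ = 19.98°  ✓
  (0,5): δ = 100.63°  ·
  (1,2): δ = 124.39°  ·
  (1,3): δ = 72.25°  ·
  (1,4): δ = 30.64°  ·
  (1,5): δ = 50.00°  ·
  (2,3): δ = 127.86°  ·
  (2,4): δ = 86.26°  ·
  (2,5): δ = 5.61°  ✓
  (3,4): δ = 138.40°  ·
  (3,5): δ = 57.75°  ·
  (4,5): δ = 99.36°  ·
antipodal pairs: 3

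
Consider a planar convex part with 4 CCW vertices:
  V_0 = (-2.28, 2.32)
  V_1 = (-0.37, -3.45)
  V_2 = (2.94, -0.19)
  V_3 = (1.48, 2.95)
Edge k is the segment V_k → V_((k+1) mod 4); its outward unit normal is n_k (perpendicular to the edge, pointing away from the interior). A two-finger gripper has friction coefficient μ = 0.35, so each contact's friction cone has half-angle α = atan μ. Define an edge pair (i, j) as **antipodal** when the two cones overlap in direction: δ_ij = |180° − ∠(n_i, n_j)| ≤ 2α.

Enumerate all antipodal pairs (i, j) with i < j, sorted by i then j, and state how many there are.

α = atan 0.35 = 19.29°;  2α = 38.58°
n_0 = (-0.9493, -0.3143)
n_1 = (+0.7017, -0.7125)
n_2 = (+0.9068, +0.4216)
n_3 = (-0.1652, +0.9863)
  (0,1): δ = 63.75°  ·
  (0,2): δ = 6.62°  ✓
  (0,3): δ = 81.20°  ·
  (1,2): δ = 109.63°  ·
  (1,3): δ = 35.05°  ✓
  (2,3): δ = 105.43°  ·
antipodal pairs: 2

count = 2; pairs: (0,2), (1,3)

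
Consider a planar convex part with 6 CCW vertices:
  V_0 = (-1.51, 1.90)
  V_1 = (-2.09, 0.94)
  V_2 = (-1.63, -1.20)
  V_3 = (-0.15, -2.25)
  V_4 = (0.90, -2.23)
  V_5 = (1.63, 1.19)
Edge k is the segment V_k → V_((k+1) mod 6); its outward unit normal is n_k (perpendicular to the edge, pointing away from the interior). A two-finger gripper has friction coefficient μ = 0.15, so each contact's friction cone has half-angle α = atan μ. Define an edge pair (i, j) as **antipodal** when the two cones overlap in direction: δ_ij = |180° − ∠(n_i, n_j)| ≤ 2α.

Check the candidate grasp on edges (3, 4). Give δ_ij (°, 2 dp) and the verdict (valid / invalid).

δ = 103.14°, invalid

α = atan 0.15 = 8.53°;  2α = 17.06°
edge 3: e_3 = (+1.05, +0.02);  n_3 = (+0.0190, -0.9998)
edge 4: e_4 = (+0.73, +3.42);  n_4 = (+0.9780, -0.2087)
∠(n_3, n_4) = 76.86°
δ = |180° − 76.86°| = 103.14°
103.14° > 2α = 17.06°  →  invalid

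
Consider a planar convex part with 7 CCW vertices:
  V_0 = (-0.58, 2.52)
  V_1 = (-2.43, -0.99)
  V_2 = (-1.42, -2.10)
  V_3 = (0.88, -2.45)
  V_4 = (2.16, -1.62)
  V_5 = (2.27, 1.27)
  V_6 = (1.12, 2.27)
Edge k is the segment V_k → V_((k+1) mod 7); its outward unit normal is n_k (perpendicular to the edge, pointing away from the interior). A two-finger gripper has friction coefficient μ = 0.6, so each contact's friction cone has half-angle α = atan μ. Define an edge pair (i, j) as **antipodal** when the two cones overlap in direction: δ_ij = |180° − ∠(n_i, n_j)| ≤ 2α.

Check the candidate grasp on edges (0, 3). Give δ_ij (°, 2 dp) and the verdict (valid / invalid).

α = atan 0.6 = 30.96°;  2α = 61.93°
edge 0: e_0 = (-1.85, -3.51);  n_0 = (-0.8846, +0.4663)
edge 3: e_3 = (+1.28, +0.83);  n_3 = (+0.5441, -0.8390)
∠(n_0, n_3) = 150.75°
δ = |180° − 150.75°| = 29.25°
29.25° ≤ 2α = 61.93°  →  valid

δ = 29.25°, valid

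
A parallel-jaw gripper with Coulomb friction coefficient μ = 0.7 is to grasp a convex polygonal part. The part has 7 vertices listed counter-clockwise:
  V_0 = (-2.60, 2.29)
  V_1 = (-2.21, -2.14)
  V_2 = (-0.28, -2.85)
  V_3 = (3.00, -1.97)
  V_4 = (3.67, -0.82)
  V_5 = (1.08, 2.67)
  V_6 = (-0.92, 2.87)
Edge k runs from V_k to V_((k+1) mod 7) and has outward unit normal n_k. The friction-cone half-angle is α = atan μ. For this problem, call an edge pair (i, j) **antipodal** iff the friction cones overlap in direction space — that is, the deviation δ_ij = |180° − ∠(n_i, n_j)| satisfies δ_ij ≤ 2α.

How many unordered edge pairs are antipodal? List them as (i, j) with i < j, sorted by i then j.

α = atan 0.7 = 34.99°;  2α = 69.98°
n_0 = (-0.9961, -0.0877)
n_1 = (-0.3453, -0.9385)
n_2 = (+0.2591, -0.9658)
n_3 = (+0.8641, -0.5034)
n_4 = (+0.8030, +0.5959)
n_5 = (+0.0995, +0.9950)
n_6 = (-0.3263, +0.9453)
  (0,1): δ = 115.23°  ·
  (0,2): δ = 80.01°  ·
  (0,3): δ = 35.26°  ✓
  (0,4): δ = 31.55°  ✓
  (0,5): δ = 79.26°  ·
  (0,6): δ = 104.02°  ·
  (1,2): δ = 144.78°  ·
  (1,3): δ = 100.03°  ·
  (1,4): δ = 33.22°  ✓
  (1,5): δ = 14.49°  ✓
  (1,6): δ = 39.24°  ✓
  (2,3): δ = 135.24°  ·
  (2,4): δ = 68.44°  ✓
  (2,5): δ = 20.73°  ✓
  (2,6): δ = 4.03°  ✓
  (3,4): δ = 113.19°  ·
  (3,5): δ = 65.49°  ✓
  (3,6): δ = 40.73°  ✓
  (4,5): δ = 132.29°  ·
  (4,6): δ = 107.53°  ·
  (5,6): δ = 155.24°  ·
antipodal pairs: 10

count = 10; pairs: (0,3), (0,4), (1,4), (1,5), (1,6), (2,4), (2,5), (2,6), (3,5), (3,6)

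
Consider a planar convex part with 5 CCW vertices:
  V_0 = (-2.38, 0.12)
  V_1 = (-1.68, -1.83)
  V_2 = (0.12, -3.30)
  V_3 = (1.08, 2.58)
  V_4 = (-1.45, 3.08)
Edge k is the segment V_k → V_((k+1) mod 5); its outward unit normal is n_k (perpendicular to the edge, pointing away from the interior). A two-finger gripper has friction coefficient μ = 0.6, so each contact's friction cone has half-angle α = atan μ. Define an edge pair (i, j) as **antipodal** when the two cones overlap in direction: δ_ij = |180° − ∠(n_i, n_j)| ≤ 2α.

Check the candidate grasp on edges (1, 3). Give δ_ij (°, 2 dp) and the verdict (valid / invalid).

δ = 28.06°, valid

α = atan 0.6 = 30.96°;  2α = 61.93°
edge 1: e_1 = (+1.80, -1.47);  n_1 = (-0.6325, -0.7745)
edge 3: e_3 = (-2.53, +0.50);  n_3 = (+0.1939, +0.9810)
∠(n_1, n_3) = 151.94°
δ = |180° − 151.94°| = 28.06°
28.06° ≤ 2α = 61.93°  →  valid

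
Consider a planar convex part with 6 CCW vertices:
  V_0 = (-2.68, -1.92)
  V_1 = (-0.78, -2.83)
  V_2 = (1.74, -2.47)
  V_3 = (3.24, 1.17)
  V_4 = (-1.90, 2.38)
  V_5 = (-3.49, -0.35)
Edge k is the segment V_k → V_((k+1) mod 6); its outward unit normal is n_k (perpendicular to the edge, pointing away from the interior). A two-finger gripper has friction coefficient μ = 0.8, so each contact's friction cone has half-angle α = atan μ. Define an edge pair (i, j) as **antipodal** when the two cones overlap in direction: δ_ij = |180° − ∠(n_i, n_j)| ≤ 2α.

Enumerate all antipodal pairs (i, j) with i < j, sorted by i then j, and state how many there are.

count = 6; pairs: (0,3), (1,3), (1,4), (2,4), (2,5), (3,5)

α = atan 0.8 = 38.66°;  2α = 77.32°
n_0 = (-0.4320, -0.9019)
n_1 = (+0.1414, -0.9899)
n_2 = (+0.9246, -0.3810)
n_3 = (+0.2291, +0.9734)
n_4 = (-0.8641, +0.5033)
n_5 = (-0.8887, -0.4585)
  (0,1): δ = 146.28°  ·
  (0,2): δ = 86.80°  ·
  (0,3): δ = 12.35°  ✓
  (0,4): δ = 85.37°  ·
  (0,5): δ = 142.88°  ·
  (1,2): δ = 120.53°  ·
  (1,3): δ = 21.38°  ✓
  (1,4): δ = 51.65°  ✓
  (1,5): δ = 109.16°  ·
  (2,3): δ = 80.85°  ·
  (2,4): δ = 7.82°  ✓
  (2,5): δ = 49.69°  ✓
  (3,4): δ = 106.97°  ·
  (3,5): δ = 49.46°  ✓
  (4,5): δ = 122.49°  ·
antipodal pairs: 6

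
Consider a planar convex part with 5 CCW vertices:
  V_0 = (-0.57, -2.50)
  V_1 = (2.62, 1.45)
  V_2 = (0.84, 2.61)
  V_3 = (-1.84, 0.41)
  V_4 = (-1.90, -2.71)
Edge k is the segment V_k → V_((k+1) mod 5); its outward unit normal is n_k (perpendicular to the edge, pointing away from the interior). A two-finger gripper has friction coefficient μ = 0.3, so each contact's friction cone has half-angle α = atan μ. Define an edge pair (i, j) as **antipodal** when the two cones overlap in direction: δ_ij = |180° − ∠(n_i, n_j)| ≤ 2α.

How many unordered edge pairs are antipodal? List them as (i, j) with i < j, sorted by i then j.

count = 2; pairs: (0,2), (2,4)

α = atan 0.3 = 16.70°;  2α = 33.40°
n_0 = (+0.7780, -0.6283)
n_1 = (+0.5460, +0.8378)
n_2 = (-0.6345, +0.7729)
n_3 = (-0.9998, +0.0192)
n_4 = (+0.1560, -0.9878)
  (0,1): δ = 84.17°  ·
  (0,2): δ = 11.69°  ✓
  (0,3): δ = 37.82°  ·
  (0,4): δ = 137.90°  ·
  (1,2): δ = 107.53°  ·
  (1,3): δ = 58.01°  ·
  (1,4): δ = 42.06°  ·
  (2,3): δ = 130.48°  ·
  (2,4): δ = 30.41°  ✓
  (3,4): δ = 79.93°  ·
antipodal pairs: 2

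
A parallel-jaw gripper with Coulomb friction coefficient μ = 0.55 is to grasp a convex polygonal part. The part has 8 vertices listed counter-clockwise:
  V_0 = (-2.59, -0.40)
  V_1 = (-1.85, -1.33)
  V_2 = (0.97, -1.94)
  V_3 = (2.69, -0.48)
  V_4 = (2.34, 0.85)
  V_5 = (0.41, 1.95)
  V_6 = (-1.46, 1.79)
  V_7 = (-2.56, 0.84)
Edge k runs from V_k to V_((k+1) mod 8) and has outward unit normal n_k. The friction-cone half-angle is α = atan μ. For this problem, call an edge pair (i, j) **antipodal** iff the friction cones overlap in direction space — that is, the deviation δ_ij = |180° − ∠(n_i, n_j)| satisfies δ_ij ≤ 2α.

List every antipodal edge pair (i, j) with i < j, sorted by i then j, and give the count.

α = atan 0.55 = 28.81°;  2α = 57.62°
n_0 = (-0.7825, -0.6226)
n_1 = (-0.2114, -0.9774)
n_2 = (+0.6471, -0.7624)
n_3 = (+0.9671, +0.2545)
n_4 = (+0.4952, +0.8688)
n_5 = (-0.0853, +0.9964)
n_6 = (-0.6536, +0.7568)
n_7 = (-0.9997, +0.0242)
  (0,1): δ = 140.71°  ·
  (0,2): δ = 88.18°  ·
  (0,3): δ = 23.77°  ✓
  (0,4): δ = 21.81°  ✓
  (0,5): δ = 56.38°  ✓
  (0,6): δ = 92.31°  ·
  (0,7): δ = 140.10°  ·
  (1,2): δ = 127.47°  ·
  (1,3): δ = 63.05°  ·
  (1,4): δ = 17.48°  ✓
  (1,5): δ = 17.10°  ✓
  (1,6): δ = 53.02°  ✓
  (1,7): δ = 100.82°  ·
  (2,3): δ = 115.58°  ·
  (2,4): δ = 70.01°  ·
  (2,5): δ = 35.44°  ✓
  (2,6): δ = 0.49°  ✓
  (2,7): δ = 48.29°  ✓
  (3,4): δ = 134.42°  ·
  (3,5): δ = 99.85°  ·
  (3,6): δ = 63.93°  ·
  (3,7): δ = 16.13°  ✓
  (4,5): δ = 145.43°  ·
  (4,6): δ = 109.50°  ·
  (4,7): δ = 61.71°  ·
  (5,6): δ = 144.08°  ·
  (5,7): δ = 96.28°  ·
  (6,7): δ = 132.20°  ·
antipodal pairs: 10

count = 10; pairs: (0,3), (0,4), (0,5), (1,4), (1,5), (1,6), (2,5), (2,6), (2,7), (3,7)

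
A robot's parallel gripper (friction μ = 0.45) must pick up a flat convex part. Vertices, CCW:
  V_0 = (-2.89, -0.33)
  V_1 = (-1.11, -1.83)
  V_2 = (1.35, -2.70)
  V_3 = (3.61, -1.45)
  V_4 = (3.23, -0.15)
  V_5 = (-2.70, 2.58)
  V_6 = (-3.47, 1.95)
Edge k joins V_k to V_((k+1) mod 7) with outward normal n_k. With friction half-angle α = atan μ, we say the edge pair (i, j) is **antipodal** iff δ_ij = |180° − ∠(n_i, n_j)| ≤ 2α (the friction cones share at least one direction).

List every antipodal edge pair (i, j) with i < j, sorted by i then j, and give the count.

count = 5; pairs: (0,3), (0,4), (1,4), (2,5), (3,6)

α = atan 0.45 = 24.23°;  2α = 48.46°
n_0 = (-0.6444, -0.7647)
n_1 = (-0.3334, -0.9428)
n_2 = (+0.4840, -0.8751)
n_3 = (+0.9598, +0.2806)
n_4 = (+0.4182, +0.9084)
n_5 = (-0.6332, +0.7740)
n_6 = (-0.9691, -0.2465)
  (0,1): δ = 159.36°  ·
  (0,2): δ = 110.93°  ·
  (0,3): δ = 33.59°  ✓
  (0,4): δ = 15.40°  ✓
  (0,5): δ = 79.41°  ·
  (0,6): δ = 144.39°  ·
  (1,2): δ = 131.58°  ·
  (1,3): δ = 54.23°  ·
  (1,4): δ = 5.24°  ✓
  (1,5): δ = 58.77°  ·
  (1,6): δ = 123.75°  ·
  (2,3): δ = 102.65°  ·
  (2,4): δ = 53.67°  ·
  (2,5): δ = 10.34°  ✓
  (2,6): δ = 75.33°  ·
  (3,4): δ = 131.01°  ·
  (3,5): δ = 67.00°  ·
  (3,6): δ = 2.02°  ✓
  (4,5): δ = 115.99°  ·
  (4,6): δ = 51.01°  ·
  (5,6): δ = 115.02°  ·
antipodal pairs: 5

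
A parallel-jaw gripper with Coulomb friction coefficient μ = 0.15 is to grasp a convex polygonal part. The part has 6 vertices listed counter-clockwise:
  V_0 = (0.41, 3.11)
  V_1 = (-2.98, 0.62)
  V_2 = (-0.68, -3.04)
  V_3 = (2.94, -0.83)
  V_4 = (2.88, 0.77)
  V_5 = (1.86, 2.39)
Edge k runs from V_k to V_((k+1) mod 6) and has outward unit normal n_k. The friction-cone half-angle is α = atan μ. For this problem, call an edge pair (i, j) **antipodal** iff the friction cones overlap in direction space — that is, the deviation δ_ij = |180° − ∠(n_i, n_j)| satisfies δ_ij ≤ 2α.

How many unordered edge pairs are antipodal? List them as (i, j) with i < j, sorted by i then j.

α = atan 0.15 = 8.53°;  2α = 17.06°
n_0 = (-0.5920, +0.8060)
n_1 = (-0.8467, -0.5321)
n_2 = (+0.5211, -0.8535)
n_3 = (+0.9993, +0.0375)
n_4 = (+0.8462, +0.5328)
n_5 = (+0.4447, +0.8957)
  (0,1): δ = 94.15°  ·
  (0,2): δ = 4.89°  ✓
  (0,3): δ = 55.85°  ·
  (0,4): δ = 85.90°  ·
  (0,5): δ = 117.30°  ·
  (1,2): δ = 90.74°  ·
  (1,3): δ = 30.00°  ·
  (1,4): δ = 0.05°  ✓
  (1,5): δ = 31.45°  ·
  (2,3): δ = 119.26°  ·
  (2,4): δ = 89.21°  ·
  (2,5): δ = 57.81°  ·
  (3,4): δ = 149.95°  ·
  (3,5): δ = 118.55°  ·
  (4,5): δ = 148.60°  ·
antipodal pairs: 2

count = 2; pairs: (0,2), (1,4)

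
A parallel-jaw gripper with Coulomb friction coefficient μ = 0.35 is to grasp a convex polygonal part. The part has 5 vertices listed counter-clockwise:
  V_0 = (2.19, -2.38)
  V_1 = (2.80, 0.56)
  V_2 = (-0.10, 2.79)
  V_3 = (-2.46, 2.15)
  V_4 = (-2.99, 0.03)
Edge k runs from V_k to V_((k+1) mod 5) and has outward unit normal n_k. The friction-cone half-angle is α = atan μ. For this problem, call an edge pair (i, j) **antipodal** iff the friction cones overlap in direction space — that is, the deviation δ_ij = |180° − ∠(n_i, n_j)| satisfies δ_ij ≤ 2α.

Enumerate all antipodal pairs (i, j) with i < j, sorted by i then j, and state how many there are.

α = atan 0.35 = 19.29°;  2α = 38.58°
n_0 = (+0.9791, -0.2032)
n_1 = (+0.6096, +0.7927)
n_2 = (-0.2617, +0.9651)
n_3 = (-0.9701, +0.2425)
n_4 = (-0.4218, -0.9067)
  (0,1): δ = 115.84°  ·
  (0,2): δ = 63.11°  ·
  (0,3): δ = 2.31°  ✓
  (0,4): δ = 76.77°  ·
  (1,2): δ = 127.27°  ·
  (1,3): δ = 66.48°  ·
  (1,4): δ = 12.61°  ✓
  (2,3): δ = 119.21°  ·
  (2,4): δ = 40.12°  ·
  (3,4): δ = 100.91°  ·
antipodal pairs: 2

count = 2; pairs: (0,3), (1,4)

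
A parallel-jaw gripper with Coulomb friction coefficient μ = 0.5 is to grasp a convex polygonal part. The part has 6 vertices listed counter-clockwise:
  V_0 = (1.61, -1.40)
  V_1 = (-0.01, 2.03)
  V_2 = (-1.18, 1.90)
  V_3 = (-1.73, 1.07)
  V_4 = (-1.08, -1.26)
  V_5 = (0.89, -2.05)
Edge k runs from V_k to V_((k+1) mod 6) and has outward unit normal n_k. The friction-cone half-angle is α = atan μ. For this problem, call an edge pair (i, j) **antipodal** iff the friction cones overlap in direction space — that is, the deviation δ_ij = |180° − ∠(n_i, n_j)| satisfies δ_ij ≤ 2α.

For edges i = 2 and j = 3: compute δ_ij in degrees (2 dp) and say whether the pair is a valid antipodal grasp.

α = atan 0.5 = 26.57°;  2α = 53.13°
edge 2: e_2 = (-0.55, -0.83);  n_2 = (-0.8336, +0.5524)
edge 3: e_3 = (+0.65, -2.33);  n_3 = (-0.9632, -0.2687)
∠(n_2, n_3) = 49.12°
δ = |180° − 49.12°| = 130.88°
130.88° > 2α = 53.13°  →  invalid

δ = 130.88°, invalid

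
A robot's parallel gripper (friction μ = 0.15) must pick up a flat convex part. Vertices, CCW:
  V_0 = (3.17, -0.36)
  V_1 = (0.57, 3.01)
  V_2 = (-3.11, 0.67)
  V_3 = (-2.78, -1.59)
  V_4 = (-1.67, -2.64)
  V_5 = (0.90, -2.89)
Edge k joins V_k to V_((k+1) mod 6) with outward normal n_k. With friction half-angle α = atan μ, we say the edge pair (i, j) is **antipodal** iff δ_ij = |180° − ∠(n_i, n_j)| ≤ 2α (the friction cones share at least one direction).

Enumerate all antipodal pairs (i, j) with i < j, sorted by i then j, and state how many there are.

count = 2; pairs: (0,3), (1,5)

α = atan 0.15 = 8.53°;  2α = 17.06°
n_0 = (+0.7917, +0.6108)
n_1 = (-0.5366, +0.8439)
n_2 = (-0.9895, -0.1445)
n_3 = (-0.6872, -0.7265)
n_4 = (-0.0968, -0.9953)
n_5 = (+0.7443, -0.6678)
  (0,1): δ = 95.20°  ·
  (0,2): δ = 29.34°  ·
  (0,3): δ = 8.94°  ✓
  (0,4): δ = 46.79°  ·
  (0,5): δ = 100.45°  ·
  (1,2): δ = 114.14°  ·
  (1,3): δ = 75.86°  ·
  (1,4): δ = 38.01°  ·
  (1,5): δ = 15.65°  ✓
  (2,3): δ = 141.72°  ·
  (2,4): δ = 103.86°  ·
  (2,5): δ = 50.21°  ·
  (3,4): δ = 142.15°  ·
  (3,5): δ = 88.49°  ·
  (4,5): δ = 126.34°  ·
antipodal pairs: 2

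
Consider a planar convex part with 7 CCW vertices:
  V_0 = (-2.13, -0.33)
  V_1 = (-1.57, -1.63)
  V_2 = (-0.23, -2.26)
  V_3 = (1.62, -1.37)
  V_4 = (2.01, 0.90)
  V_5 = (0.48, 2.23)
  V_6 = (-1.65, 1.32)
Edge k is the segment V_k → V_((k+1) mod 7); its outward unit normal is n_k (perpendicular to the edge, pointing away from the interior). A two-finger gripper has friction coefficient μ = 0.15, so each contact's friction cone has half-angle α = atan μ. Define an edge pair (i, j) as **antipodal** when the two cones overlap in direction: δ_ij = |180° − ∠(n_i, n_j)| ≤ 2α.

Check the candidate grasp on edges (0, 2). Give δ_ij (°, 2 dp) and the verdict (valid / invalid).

δ = 87.61°, invalid

α = atan 0.15 = 8.53°;  2α = 17.06°
edge 0: e_0 = (+0.56, -1.30);  n_0 = (-0.9184, -0.3956)
edge 2: e_2 = (+1.85, +0.89);  n_2 = (+0.4335, -0.9011)
∠(n_0, n_2) = 92.39°
δ = |180° − 92.39°| = 87.61°
87.61° > 2α = 17.06°  →  invalid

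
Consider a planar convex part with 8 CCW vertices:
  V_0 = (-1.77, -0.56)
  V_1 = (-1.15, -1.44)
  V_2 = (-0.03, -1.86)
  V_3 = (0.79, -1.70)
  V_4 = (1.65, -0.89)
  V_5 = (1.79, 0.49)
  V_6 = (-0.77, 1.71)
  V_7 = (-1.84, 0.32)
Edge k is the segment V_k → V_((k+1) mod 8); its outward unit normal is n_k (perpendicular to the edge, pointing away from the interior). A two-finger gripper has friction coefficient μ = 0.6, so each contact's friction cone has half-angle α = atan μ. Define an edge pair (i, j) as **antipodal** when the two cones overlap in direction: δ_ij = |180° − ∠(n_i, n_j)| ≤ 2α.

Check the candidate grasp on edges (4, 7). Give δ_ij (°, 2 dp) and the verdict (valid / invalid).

δ = 10.34°, valid

α = atan 0.6 = 30.96°;  2α = 61.93°
edge 4: e_4 = (+0.14, +1.38);  n_4 = (+0.9949, -0.1009)
edge 7: e_7 = (+0.07, -0.88);  n_7 = (-0.9969, -0.0793)
∠(n_4, n_7) = 169.66°
δ = |180° − 169.66°| = 10.34°
10.34° ≤ 2α = 61.93°  →  valid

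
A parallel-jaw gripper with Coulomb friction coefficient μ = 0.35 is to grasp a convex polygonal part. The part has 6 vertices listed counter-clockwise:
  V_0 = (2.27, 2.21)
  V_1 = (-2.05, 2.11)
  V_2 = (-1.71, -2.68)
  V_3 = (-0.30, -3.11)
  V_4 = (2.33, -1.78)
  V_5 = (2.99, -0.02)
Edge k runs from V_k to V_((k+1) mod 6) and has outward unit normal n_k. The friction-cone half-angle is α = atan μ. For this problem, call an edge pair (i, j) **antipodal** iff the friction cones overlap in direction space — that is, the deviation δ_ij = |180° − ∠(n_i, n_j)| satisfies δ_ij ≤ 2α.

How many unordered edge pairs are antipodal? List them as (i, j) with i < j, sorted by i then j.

α = atan 0.35 = 19.29°;  2α = 38.58°
n_0 = (-0.0231, +0.9997)
n_1 = (-0.9975, -0.0708)
n_2 = (-0.2917, -0.9565)
n_3 = (+0.4513, -0.8924)
n_4 = (+0.9363, -0.3511)
n_5 = (+0.9516, +0.3073)
  (0,1): δ = 87.27°  ·
  (0,2): δ = 18.29°  ✓
  (0,3): δ = 25.50°  ✓
  (0,4): δ = 68.12°  ·
  (0,5): δ = 106.57°  ·
  (1,2): δ = 111.02°  ·
  (1,3): δ = 67.23°  ·
  (1,4): δ = 24.62°  ✓
  (1,5): δ = 13.83°  ✓
  (2,3): δ = 136.21°  ·
  (2,4): δ = 93.60°  ·
  (2,5): δ = 55.15°  ·
  (3,4): δ = 137.38°  ·
  (3,5): δ = 98.93°  ·
  (4,5): δ = 141.55°  ·
antipodal pairs: 4

count = 4; pairs: (0,2), (0,3), (1,4), (1,5)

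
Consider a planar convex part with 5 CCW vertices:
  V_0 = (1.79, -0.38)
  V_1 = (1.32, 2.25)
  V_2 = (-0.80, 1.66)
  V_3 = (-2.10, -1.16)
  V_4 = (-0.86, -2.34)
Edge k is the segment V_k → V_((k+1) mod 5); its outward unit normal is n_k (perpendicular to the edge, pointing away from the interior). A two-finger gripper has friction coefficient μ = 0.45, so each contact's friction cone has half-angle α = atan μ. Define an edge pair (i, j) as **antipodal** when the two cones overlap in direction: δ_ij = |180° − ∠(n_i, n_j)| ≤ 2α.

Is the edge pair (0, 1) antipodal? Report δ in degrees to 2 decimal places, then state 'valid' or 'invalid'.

δ = 84.58°, invalid

α = atan 0.45 = 24.23°;  2α = 48.46°
edge 0: e_0 = (-0.47, +2.63);  n_0 = (+0.9844, +0.1759)
edge 1: e_1 = (-2.12, -0.59);  n_1 = (-0.2681, +0.9634)
∠(n_0, n_1) = 95.42°
δ = |180° − 95.42°| = 84.58°
84.58° > 2α = 48.46°  →  invalid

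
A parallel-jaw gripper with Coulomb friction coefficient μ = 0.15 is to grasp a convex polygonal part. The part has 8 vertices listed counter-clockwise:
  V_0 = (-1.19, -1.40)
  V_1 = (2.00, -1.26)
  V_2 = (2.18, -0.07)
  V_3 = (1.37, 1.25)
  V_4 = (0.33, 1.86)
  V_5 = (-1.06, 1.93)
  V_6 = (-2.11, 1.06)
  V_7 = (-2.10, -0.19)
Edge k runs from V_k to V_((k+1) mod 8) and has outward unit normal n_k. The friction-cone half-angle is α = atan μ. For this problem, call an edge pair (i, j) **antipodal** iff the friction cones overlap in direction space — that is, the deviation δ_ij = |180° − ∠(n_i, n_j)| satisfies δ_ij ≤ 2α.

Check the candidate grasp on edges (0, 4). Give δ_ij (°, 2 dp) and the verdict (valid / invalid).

α = atan 0.15 = 8.53°;  2α = 17.06°
edge 0: e_0 = (+3.19, +0.14);  n_0 = (+0.0438, -0.9990)
edge 4: e_4 = (-1.39, +0.07);  n_4 = (+0.0503, +0.9987)
∠(n_0, n_4) = 174.60°
δ = |180° − 174.60°| = 5.40°
5.40° ≤ 2α = 17.06°  →  valid

δ = 5.40°, valid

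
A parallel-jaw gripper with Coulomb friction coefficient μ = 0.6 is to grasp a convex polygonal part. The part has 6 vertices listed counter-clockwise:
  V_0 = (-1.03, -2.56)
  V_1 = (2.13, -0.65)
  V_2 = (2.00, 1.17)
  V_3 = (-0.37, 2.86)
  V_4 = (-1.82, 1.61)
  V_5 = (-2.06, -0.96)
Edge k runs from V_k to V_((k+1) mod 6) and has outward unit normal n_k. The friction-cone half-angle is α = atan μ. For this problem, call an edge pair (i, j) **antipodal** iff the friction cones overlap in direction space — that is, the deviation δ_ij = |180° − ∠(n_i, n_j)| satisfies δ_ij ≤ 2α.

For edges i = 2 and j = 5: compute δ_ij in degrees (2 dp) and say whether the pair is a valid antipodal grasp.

α = atan 0.6 = 30.96°;  2α = 61.93°
edge 2: e_2 = (-2.37, +1.69);  n_2 = (+0.5806, +0.8142)
edge 5: e_5 = (+1.03, -1.60);  n_5 = (-0.8408, -0.5413)
∠(n_2, n_5) = 158.26°
δ = |180° − 158.26°| = 21.74°
21.74° ≤ 2α = 61.93°  →  valid

δ = 21.74°, valid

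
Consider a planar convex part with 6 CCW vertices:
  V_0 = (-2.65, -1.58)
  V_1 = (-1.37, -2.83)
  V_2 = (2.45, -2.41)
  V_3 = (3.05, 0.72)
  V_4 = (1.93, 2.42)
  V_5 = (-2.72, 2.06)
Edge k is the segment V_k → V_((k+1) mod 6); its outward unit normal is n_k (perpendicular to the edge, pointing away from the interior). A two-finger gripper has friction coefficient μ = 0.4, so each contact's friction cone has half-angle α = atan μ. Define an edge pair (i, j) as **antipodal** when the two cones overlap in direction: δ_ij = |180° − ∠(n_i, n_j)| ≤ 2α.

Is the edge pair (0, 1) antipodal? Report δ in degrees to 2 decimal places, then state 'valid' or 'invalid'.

α = atan 0.4 = 21.80°;  2α = 43.60°
edge 0: e_0 = (+1.28, -1.25);  n_0 = (-0.6987, -0.7154)
edge 1: e_1 = (+3.82, +0.42);  n_1 = (+0.1093, -0.9940)
∠(n_0, n_1) = 50.59°
δ = |180° − 50.59°| = 129.41°
129.41° > 2α = 43.60°  →  invalid

δ = 129.41°, invalid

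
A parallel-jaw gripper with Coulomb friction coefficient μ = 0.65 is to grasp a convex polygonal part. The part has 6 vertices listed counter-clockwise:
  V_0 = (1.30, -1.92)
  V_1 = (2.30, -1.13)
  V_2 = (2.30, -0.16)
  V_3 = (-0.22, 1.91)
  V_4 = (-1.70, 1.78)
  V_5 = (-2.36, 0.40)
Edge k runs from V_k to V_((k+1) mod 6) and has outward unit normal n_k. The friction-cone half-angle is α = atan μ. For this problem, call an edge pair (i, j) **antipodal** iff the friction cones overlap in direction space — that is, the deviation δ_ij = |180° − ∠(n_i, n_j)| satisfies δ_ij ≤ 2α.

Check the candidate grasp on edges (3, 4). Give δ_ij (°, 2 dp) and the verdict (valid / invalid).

δ = 120.58°, invalid

α = atan 0.65 = 33.02°;  2α = 66.05°
edge 3: e_3 = (-1.48, -0.13);  n_3 = (-0.0875, +0.9962)
edge 4: e_4 = (-0.66, -1.38);  n_4 = (-0.9021, +0.4315)
∠(n_3, n_4) = 59.42°
δ = |180° − 59.42°| = 120.58°
120.58° > 2α = 66.05°  →  invalid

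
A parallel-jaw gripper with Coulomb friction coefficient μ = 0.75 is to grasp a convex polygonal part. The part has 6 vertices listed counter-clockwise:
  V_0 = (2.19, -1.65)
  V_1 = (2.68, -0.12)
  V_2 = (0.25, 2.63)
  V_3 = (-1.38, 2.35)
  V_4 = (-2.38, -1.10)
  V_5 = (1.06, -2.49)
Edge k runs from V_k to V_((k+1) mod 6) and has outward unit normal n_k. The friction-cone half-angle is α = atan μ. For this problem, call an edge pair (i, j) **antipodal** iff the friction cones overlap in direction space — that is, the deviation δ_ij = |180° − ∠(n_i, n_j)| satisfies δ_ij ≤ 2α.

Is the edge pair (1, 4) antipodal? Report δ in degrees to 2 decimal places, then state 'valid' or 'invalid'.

δ = 26.53°, valid

α = atan 0.75 = 36.87°;  2α = 73.74°
edge 1: e_1 = (-2.43, +2.75);  n_1 = (+0.7494, +0.6622)
edge 4: e_4 = (+3.44, -1.39);  n_4 = (-0.3746, -0.9272)
∠(n_1, n_4) = 153.47°
δ = |180° − 153.47°| = 26.53°
26.53° ≤ 2α = 73.74°  →  valid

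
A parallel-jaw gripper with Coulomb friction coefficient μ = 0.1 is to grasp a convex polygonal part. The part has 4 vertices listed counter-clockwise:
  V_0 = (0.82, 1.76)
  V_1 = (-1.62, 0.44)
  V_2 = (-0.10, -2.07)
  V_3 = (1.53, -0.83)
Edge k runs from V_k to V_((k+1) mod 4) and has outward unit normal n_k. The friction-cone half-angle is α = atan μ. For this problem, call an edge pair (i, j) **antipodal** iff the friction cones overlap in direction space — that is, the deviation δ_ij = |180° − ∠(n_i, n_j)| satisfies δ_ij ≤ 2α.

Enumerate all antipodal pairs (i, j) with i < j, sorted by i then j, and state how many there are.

count = 1; pairs: (0,2)

α = atan 0.1 = 5.71°;  2α = 11.42°
n_0 = (-0.4758, +0.8795)
n_1 = (-0.8554, -0.5180)
n_2 = (+0.6055, -0.7959)
n_3 = (+0.9644, +0.2644)
  (0,1): δ = 87.21°  ·
  (0,2): δ = 8.85°  ✓
  (0,3): δ = 76.92°  ·
  (1,2): δ = 83.94°  ·
  (1,3): δ = 15.87°  ·
  (2,3): δ = 111.93°  ·
antipodal pairs: 1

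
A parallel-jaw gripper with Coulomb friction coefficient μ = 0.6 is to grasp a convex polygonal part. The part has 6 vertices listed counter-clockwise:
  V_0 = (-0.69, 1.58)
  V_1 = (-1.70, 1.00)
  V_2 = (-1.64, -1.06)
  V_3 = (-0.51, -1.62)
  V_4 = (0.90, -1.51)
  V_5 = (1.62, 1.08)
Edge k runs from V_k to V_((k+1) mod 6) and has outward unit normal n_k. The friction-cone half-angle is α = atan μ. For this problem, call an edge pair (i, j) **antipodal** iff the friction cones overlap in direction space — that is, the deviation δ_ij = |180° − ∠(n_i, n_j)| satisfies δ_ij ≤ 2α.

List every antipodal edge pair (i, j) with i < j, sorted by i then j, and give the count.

α = atan 0.6 = 30.96°;  2α = 61.93°
n_0 = (-0.4980, +0.8672)
n_1 = (-0.9996, -0.0291)
n_2 = (-0.4440, -0.8960)
n_3 = (+0.0778, -0.9970)
n_4 = (+0.9635, -0.2678)
n_5 = (+0.2116, +0.9774)
  (0,1): δ = 118.20°  ·
  (0,2): δ = 56.23°  ✓
  (0,3): δ = 25.41°  ✓
  (0,4): δ = 44.60°  ✓
  (0,5): δ = 137.92°  ·
  (1,2): δ = 118.03°  ·
  (1,3): δ = 87.21°  ·
  (1,4): δ = 17.20°  ✓
  (1,5): δ = 76.12°  ·
  (2,3): δ = 149.18°  ·
  (2,4): δ = 79.17°  ·
  (2,5): δ = 14.15°  ✓
  (3,4): δ = 110.00°  ·
  (3,5): δ = 16.67°  ✓
  (4,5): δ = 86.68°  ·
antipodal pairs: 6

count = 6; pairs: (0,2), (0,3), (0,4), (1,4), (2,5), (3,5)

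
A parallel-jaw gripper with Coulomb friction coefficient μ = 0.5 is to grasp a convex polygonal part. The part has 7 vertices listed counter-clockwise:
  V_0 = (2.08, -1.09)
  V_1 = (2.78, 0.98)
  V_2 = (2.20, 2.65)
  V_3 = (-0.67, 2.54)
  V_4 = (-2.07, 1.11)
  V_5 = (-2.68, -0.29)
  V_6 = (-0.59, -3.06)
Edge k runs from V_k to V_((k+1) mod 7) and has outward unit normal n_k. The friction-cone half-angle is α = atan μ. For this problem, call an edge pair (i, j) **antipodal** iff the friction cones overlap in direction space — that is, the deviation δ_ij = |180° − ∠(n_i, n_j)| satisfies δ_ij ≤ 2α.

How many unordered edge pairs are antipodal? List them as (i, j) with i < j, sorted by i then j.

α = atan 0.5 = 26.57°;  2α = 53.13°
n_0 = (+0.9473, -0.3203)
n_1 = (+0.9446, +0.3281)
n_2 = (-0.0383, +0.9993)
n_3 = (-0.7146, +0.6996)
n_4 = (-0.9168, +0.3994)
n_5 = (-0.7983, -0.6023)
n_6 = (+0.5937, -0.8047)
  (0,1): δ = 142.16°  ·
  (0,2): δ = 69.12°  ·
  (0,3): δ = 25.71°  ✓
  (0,4): δ = 4.86°  ✓
  (0,5): δ = 55.72°  ·
  (0,6): δ = 145.10°  ·
  (1,2): δ = 106.96°  ·
  (1,3): δ = 63.55°  ·
  (1,4): δ = 42.70°  ✓
  (1,5): δ = 17.88°  ✓
  (1,6): δ = 107.27°  ·
  (2,3): δ = 136.59°  ·
  (2,4): δ = 115.74°  ·
  (2,5): δ = 55.16°  ·
  (2,6): δ = 34.23°  ✓
  (3,4): δ = 159.15°  ·
  (3,5): δ = 98.57°  ·
  (3,6): δ = 9.19°  ✓
  (4,5): δ = 119.42°  ·
  (4,6): δ = 30.04°  ✓
  (5,6): δ = 90.61°  ·
antipodal pairs: 7

count = 7; pairs: (0,3), (0,4), (1,4), (1,5), (2,6), (3,6), (4,6)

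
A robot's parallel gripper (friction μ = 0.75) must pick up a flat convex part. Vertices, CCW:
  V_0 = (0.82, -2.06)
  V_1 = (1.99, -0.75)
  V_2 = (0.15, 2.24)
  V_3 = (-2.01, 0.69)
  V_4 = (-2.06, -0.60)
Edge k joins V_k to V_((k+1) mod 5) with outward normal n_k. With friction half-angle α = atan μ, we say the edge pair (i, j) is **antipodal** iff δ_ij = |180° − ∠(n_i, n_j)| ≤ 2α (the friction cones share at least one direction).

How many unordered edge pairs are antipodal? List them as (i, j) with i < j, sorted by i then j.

count = 5; pairs: (0,2), (0,3), (1,3), (1,4), (2,4)

α = atan 0.75 = 36.87°;  2α = 73.74°
n_0 = (+0.7458, -0.6661)
n_1 = (+0.8517, +0.5241)
n_2 = (-0.5830, +0.8125)
n_3 = (-0.9992, +0.0387)
n_4 = (-0.4522, -0.8919)
  (0,1): δ = 106.62°  ·
  (0,2): δ = 12.57°  ✓
  (0,3): δ = 39.55°  ✓
  (0,4): δ = 104.89°  ·
  (1,2): δ = 85.94°  ·
  (1,3): δ = 33.83°  ✓
  (1,4): δ = 31.51°  ✓
  (2,3): δ = 127.88°  ·
  (2,4): δ = 62.55°  ✓
  (3,4): δ = 114.66°  ·
antipodal pairs: 5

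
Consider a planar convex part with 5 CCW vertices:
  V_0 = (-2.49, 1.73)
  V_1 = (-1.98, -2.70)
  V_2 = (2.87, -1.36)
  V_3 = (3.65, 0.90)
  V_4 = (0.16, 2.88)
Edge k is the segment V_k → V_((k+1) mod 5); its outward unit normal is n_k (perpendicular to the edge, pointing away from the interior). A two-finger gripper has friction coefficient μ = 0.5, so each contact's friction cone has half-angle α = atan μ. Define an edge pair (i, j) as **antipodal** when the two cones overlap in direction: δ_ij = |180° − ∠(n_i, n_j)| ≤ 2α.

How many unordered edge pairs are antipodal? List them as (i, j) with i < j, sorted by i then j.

α = atan 0.5 = 26.57°;  2α = 53.13°
n_0 = (-0.9934, -0.1144)
n_1 = (+0.2663, -0.9639)
n_2 = (+0.9453, -0.3262)
n_3 = (+0.4935, +0.8698)
n_4 = (-0.3981, +0.9173)
  (0,1): δ = 81.12°  ·
  (0,2): δ = 25.61°  ✓
  (0,3): δ = 53.87°  ·
  (0,4): δ = 106.89°  ·
  (1,2): δ = 124.49°  ·
  (1,3): δ = 45.01°  ✓
  (1,4): δ = 8.01°  ✓
  (2,3): δ = 100.53°  ·
  (2,4): δ = 47.50°  ✓
  (3,4): δ = 126.97°  ·
antipodal pairs: 4

count = 4; pairs: (0,2), (1,3), (1,4), (2,4)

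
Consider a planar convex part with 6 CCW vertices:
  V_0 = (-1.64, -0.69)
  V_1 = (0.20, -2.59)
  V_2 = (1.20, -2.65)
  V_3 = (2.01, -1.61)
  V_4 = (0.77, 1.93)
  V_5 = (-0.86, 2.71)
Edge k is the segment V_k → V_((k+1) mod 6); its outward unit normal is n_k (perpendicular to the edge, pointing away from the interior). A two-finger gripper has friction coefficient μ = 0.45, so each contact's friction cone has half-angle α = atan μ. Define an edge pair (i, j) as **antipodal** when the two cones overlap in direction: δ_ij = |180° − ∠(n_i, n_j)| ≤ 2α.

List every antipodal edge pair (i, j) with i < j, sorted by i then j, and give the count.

α = atan 0.45 = 24.23°;  2α = 48.46°
n_0 = (-0.7184, -0.6957)
n_1 = (-0.0599, -0.9982)
n_2 = (+0.7889, -0.6145)
n_3 = (+0.9438, +0.3306)
n_4 = (+0.4317, +0.9020)
n_5 = (-0.9747, +0.2236)
  (0,1): δ = 137.51°  ·
  (0,2): δ = 81.99°  ·
  (0,3): δ = 24.78°  ✓
  (0,4): δ = 20.35°  ✓
  (0,5): δ = 123.00°  ·
  (1,2): δ = 124.48°  ·
  (1,3): δ = 67.26°  ·
  (1,4): δ = 22.14°  ✓
  (1,5): δ = 80.51°  ·
  (2,3): δ = 122.78°  ·
  (2,4): δ = 77.66°  ·
  (2,5): δ = 24.99°  ✓
  (3,4): δ = 134.88°  ·
  (3,5): δ = 32.23°  ✓
  (4,5): δ = 77.35°  ·
antipodal pairs: 5

count = 5; pairs: (0,3), (0,4), (1,4), (2,5), (3,5)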